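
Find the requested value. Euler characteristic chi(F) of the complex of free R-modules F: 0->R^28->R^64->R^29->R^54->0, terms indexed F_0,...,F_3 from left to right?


chi = sum (-1)^i * rank:
(-1)^0*28=28
(-1)^1*64=-64
(-1)^2*29=29
(-1)^3*54=-54
chi=-61


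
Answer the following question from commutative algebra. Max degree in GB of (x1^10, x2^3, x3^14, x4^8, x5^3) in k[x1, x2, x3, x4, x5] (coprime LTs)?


Pure powers, coprime LTs => already GB.
Degrees: 10, 3, 14, 8, 3
Max=14


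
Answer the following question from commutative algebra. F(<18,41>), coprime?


gcd(18,41)=1 => F=ab-a-b=18*41-18-41=738-59=679


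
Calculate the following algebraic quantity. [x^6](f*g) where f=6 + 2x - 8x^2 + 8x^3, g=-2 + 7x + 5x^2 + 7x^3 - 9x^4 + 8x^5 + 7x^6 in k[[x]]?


[x^6] = sum a_i*b_j, i+j=6
  6*7=42
  2*8=16
  -8*-9=72
  8*7=56
Sum=186


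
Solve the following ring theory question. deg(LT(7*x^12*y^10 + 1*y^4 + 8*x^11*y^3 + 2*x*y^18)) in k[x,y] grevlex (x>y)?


LT: 7*x^12*y^10
deg_x=12, deg_y=10
Total=12+10=22


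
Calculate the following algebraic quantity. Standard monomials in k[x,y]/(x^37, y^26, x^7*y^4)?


k[x,y]/I, I = (x^37, y^26, x^7*y^4)
Rect: 37x26=962. Corner: (37-7)x(26-4)=660.
dim = 962-660 = 302


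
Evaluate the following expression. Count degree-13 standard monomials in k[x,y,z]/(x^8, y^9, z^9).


Need i<8, j<9, k<9 with i+j+k=13.
For each i, j ranges over max(0,13-i-8)..min(8,13-i):
  i=0: j in [5,8] -> 4
  i=1: j in [4,8] -> 5
  i=2: j in [3,8] -> 6
  i=3: j in [2,8] -> 7
  i=4: j in [1,8] -> 8
  i=5: j in [0,8] -> 9
  i=6: j in [0,7] -> 8
  i=7: j in [0,6] -> 7
H(13) = 4+5+6+7+8+9+8+7 = 54


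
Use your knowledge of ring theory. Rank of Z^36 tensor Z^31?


rank(M(x)N) = rank(M)*rank(N)
36*31 = 1116


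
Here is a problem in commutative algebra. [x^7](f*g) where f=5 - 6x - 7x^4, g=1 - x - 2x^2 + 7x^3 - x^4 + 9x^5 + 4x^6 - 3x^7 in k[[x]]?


[x^7] = sum a_i*b_j, i+j=7
  5*-3=-15
  -6*4=-24
  -7*7=-49
Sum=-88


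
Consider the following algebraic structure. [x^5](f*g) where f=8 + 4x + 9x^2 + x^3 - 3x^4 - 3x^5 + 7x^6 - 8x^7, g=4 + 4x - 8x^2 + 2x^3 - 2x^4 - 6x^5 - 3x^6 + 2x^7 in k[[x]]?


[x^5] = sum a_i*b_j, i+j=5
  8*-6=-48
  4*-2=-8
  9*2=18
  1*-8=-8
  -3*4=-12
  -3*4=-12
Sum=-70


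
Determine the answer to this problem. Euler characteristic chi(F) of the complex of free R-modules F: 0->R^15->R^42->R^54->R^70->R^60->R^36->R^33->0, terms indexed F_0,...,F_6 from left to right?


chi = sum (-1)^i * rank:
(-1)^0*15=15
(-1)^1*42=-42
(-1)^2*54=54
(-1)^3*70=-70
(-1)^4*60=60
(-1)^5*36=-36
(-1)^6*33=33
chi=14


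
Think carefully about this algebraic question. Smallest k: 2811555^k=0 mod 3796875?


2811555^k mod 3796875:
k=1: 2811555
k=2: 2158650
k=3: 2794500
k=4: 1822500
k=5: 1518750
k=6: 0
First zero at k = 6


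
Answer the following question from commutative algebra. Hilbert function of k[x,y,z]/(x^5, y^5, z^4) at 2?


Need i<5, j<5, k<4 with i+j+k=2.
For each i, j ranges over max(0,2-i-3)..min(4,2-i):
  i=0: j in [0,2] -> 3
  i=1: j in [0,1] -> 2
  i=2: j in [0,0] -> 1
H(2) = 3+2+1 = 6


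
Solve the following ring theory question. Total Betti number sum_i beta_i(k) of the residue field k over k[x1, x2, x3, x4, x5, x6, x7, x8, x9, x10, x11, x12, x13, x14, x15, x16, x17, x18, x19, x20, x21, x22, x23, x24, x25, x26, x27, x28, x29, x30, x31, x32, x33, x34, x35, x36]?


Koszul resolution: beta_i(k)=C(n,i), n=36
sum_i C(36,i) = 2^36 = 68719476736


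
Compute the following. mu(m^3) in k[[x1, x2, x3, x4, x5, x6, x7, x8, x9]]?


C(n+d-1,d)=C(11,3)=165


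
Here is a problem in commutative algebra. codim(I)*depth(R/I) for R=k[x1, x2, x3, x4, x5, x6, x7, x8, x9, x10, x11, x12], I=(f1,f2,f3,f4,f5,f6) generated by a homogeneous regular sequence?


codim=6, depth=dim(R/I)=12-6=6
Product=6*6=36


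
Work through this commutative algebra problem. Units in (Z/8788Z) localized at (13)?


Local ring = Z/2197Z.
phi(2197) = 13^2*(13-1) = 2028


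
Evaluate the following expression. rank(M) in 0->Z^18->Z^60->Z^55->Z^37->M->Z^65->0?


Alt sum=0:
(-1)^0*18 + (-1)^1*60 + (-1)^2*55 + (-1)^3*37 + (-1)^4*? + (-1)^5*65=0
rank(M)=89


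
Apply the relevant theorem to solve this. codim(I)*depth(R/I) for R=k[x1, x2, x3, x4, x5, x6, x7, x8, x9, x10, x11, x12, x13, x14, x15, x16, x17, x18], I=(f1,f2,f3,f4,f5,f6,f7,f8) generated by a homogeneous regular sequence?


codim=8, depth=dim(R/I)=18-8=10
Product=8*10=80


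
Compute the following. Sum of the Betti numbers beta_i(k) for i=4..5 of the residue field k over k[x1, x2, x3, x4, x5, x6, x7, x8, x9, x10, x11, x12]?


Koszul resolution: beta_i(k)=C(n,i), n=12
C(12,4)=495, C(12,5)=792
Sum=1287


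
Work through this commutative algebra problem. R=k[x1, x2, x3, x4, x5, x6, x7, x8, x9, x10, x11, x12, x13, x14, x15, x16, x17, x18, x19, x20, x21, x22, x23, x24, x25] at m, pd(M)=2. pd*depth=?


pd+depth=25
depth=25-2=23
pd*depth=2*23=46


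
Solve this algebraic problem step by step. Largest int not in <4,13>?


gcd(4,13)=1 => F=ab-a-b=4*13-4-13=52-17=35


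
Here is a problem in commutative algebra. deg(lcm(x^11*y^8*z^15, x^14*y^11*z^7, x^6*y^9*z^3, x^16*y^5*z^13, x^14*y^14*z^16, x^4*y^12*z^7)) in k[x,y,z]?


lcm = componentwise max:
x: max(11,14,6,16,14,4)=16
y: max(8,11,9,5,14,12)=14
z: max(15,7,3,13,16,7)=16
Total=16+14+16=46


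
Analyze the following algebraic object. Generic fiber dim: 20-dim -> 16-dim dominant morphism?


dim(fiber)=dim(X)-dim(Y)=20-16=4


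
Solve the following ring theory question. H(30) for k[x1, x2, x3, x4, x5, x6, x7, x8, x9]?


C(d+n-1,n-1)=C(38,8)=48903492


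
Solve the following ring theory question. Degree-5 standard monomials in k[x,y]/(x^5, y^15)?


k[x,y], I = (x^5, y^15), d = 5
Need i < 5 and d-i < 15.
Range: 0 <= i <= 4.
H(5) = 5


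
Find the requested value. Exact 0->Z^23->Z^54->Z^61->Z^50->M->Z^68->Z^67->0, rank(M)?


Alt sum=0:
(-1)^0*23 + (-1)^1*54 + (-1)^2*61 + (-1)^3*50 + (-1)^4*? + (-1)^5*68 + (-1)^6*67=0
rank(M)=21


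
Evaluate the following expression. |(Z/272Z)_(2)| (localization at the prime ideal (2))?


2-primary part: 272=2^4*17
Size=2^4=16


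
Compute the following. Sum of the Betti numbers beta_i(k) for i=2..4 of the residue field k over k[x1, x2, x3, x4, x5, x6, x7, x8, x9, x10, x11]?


Koszul resolution: beta_i(k)=C(n,i), n=11
C(11,2)=55, C(11,3)=165, C(11,4)=330
Sum=550


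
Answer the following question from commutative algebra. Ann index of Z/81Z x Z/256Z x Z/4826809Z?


Exponent = lcm of the cyclic orders; pairwise coprime => product.
3^4*2^8*13^6=81*256*4826809=100088711424


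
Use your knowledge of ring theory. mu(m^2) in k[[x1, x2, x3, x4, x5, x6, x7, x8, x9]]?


C(n+d-1,d)=C(10,2)=45


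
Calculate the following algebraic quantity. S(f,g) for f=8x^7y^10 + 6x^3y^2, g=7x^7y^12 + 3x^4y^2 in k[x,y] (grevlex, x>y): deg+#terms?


LT(f)=8x^7y^10, LT(g)=7x^7y^12
lcm(LM)=x^7y^12
S(f,g) (scaled by 56 to clear denominators) = 7y^2*f - 8*g = 42x^3y^4 - 24x^4y^2
2 terms, deg 7.
7+2=9


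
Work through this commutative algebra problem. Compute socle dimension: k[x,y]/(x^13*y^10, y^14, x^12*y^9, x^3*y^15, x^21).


Socle = ann(m) = span of standard monomials u with x*u, y*u in I (staircase corners).
Redundant generators: x^13*y^10, x^3*y^15
Minimal generators: x^21, x^12*y^9, y^14
Corners: x^11y^13, x^20y^8
Socle dim=2


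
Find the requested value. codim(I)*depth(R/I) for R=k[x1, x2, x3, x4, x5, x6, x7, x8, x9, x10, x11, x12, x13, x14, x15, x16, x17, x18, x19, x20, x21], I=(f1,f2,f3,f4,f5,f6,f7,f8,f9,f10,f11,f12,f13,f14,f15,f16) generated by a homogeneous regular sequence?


codim=16, depth=dim(R/I)=21-16=5
Product=16*5=80


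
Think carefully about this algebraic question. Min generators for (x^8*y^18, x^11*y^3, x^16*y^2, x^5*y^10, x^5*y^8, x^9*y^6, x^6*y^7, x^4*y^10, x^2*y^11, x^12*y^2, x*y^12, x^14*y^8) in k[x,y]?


Remove redundant (divisible by others).
x^8*y^18 redundant.
x^14*y^8 redundant.
x^16*y^2 redundant.
x^5*y^10 redundant.
Min: x^12*y^2, x^11*y^3, x^9*y^6, x^6*y^7, x^5*y^8, x^4*y^10, x^2*y^11, x*y^12
Count=8


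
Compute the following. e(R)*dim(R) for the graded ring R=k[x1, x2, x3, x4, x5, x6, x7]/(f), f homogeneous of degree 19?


e(R)=deg(f)=19, dim(R)=7-1=6
e*dim=19*6=114


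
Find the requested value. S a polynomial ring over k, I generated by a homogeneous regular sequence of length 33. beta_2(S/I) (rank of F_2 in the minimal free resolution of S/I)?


Regular sequence => Koszul complex is the minimal free resolution.
Syz_1 minimally generated by Koszul relations f_i*e_j - f_j*e_i (i<j): mu(Syz_1) = beta_2 = C(m,2) = m(m-1)/2
m=33
33*32/2 = 528


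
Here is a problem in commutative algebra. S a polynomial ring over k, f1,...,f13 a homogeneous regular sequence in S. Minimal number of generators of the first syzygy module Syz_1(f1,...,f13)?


Regular sequence => Koszul complex is the minimal free resolution.
Syz_1 minimally generated by Koszul relations f_i*e_j - f_j*e_i (i<j): mu(Syz_1) = beta_2 = C(m,2) = m(m-1)/2
m=13
13*12/2 = 78


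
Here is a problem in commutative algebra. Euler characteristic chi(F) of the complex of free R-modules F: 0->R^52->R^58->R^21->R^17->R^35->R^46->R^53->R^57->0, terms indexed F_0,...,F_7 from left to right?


chi = sum (-1)^i * rank:
(-1)^0*52=52
(-1)^1*58=-58
(-1)^2*21=21
(-1)^3*17=-17
(-1)^4*35=35
(-1)^5*46=-46
(-1)^6*53=53
(-1)^7*57=-57
chi=-17


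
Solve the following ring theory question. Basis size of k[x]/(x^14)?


Basis: 1,x,...,x^13
dim=14


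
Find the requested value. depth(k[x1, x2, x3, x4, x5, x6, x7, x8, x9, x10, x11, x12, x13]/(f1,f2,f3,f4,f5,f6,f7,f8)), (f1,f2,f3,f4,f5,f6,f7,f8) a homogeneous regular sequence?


depth(R)=13
depth(R/I)=13-8=5


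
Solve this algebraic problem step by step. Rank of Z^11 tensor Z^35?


rank(M(x)N) = rank(M)*rank(N)
11*35 = 385


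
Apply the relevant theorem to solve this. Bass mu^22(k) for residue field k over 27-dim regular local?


C(n,i)=C(27,22)=80730


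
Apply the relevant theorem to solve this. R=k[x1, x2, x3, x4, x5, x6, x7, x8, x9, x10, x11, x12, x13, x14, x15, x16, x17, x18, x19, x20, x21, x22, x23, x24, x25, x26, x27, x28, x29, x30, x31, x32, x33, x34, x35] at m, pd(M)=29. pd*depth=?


pd+depth=35
depth=35-29=6
pd*depth=29*6=174


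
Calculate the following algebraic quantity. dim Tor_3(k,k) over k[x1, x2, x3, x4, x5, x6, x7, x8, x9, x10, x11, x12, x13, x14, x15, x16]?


Koszul: C(n,i)=C(16,3)=560


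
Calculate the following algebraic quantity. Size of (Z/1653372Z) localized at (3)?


3-primary part: 1653372=3^10*28
Size=3^10=59049


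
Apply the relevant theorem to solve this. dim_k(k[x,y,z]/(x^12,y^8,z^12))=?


Basis: x^iy^jz^k, i<12,j<8,k<12
12*8*12=1152


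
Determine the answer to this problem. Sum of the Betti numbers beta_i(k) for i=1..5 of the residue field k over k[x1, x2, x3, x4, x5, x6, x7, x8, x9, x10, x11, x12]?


Koszul resolution: beta_i(k)=C(n,i), n=12
C(12,1)=12, C(12,2)=66, C(12,3)=220, C(12,4)=495, C(12,5)=792
Sum=1585


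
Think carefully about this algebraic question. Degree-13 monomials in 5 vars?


C(d+n-1,n-1)=C(17,4)=2380


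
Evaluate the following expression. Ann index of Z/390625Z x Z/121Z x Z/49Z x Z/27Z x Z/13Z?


Exponent = lcm of the cyclic orders; pairwise coprime => product.
5^8*11^2*7^2*3^3*13^1=390625*121*49*27*13=812921484375


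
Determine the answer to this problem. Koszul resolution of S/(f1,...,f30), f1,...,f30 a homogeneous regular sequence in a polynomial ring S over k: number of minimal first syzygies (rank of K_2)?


Regular sequence => Koszul complex is the minimal free resolution.
Syz_1 minimally generated by Koszul relations f_i*e_j - f_j*e_i (i<j): mu(Syz_1) = beta_2 = C(m,2) = m(m-1)/2
m=30
30*29/2 = 435


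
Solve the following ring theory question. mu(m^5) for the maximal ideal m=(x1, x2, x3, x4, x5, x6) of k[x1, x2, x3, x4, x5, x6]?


Graded Nakayama: mu(m^d) = dim_k (m^d/m^(d+1)) = #degree-5 monomials in 6 vars
C(n+d-1,d)=C(10,5)=252


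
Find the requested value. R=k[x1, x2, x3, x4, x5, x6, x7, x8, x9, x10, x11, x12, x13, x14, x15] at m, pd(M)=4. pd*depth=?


pd+depth=15
depth=15-4=11
pd*depth=4*11=44


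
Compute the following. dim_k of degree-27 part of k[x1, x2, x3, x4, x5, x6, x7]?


C(d+n-1,n-1)=C(33,6)=1107568


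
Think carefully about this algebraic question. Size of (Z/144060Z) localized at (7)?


7-primary part: 144060=7^4*60
Size=7^4=2401


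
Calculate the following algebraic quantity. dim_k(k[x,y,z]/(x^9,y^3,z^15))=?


Basis: x^iy^jz^k, i<9,j<3,k<15
9*3*15=405


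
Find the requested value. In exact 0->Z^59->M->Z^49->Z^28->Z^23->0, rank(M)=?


Alt sum=0:
(-1)^0*59 + (-1)^1*? + (-1)^2*49 + (-1)^3*28 + (-1)^4*23=0
rank(M)=103


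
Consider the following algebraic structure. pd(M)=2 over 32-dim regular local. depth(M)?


pd+depth=depth(R)=32
depth=32-2=30


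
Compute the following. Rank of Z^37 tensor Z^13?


rank(M(x)N) = rank(M)*rank(N)
37*13 = 481


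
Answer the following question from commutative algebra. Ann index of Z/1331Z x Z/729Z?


Exponent = lcm of the cyclic orders; pairwise coprime => product.
11^3*3^6=1331*729=970299


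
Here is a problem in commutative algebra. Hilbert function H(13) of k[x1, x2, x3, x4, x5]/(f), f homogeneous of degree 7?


C(17,4)-C(10,4)=2380-210=2170


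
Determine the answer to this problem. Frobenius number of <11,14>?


gcd(11,14)=1 => F=ab-a-b=11*14-11-14=154-25=129


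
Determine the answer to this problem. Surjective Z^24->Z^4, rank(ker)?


rank(ker) = 24-4 = 20


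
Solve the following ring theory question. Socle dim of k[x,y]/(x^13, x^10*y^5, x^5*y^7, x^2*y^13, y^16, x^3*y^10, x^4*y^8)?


Socle = ann(m) = span of standard monomials u with x*u, y*u in I (staircase corners).
Minimal generators: x^13, x^10*y^5, x^5*y^7, x^4*y^8, x^3*y^10, x^2*y^13, y^16
Corners: xy^15, x^2y^12, x^3y^9, x^4y^7, x^9y^6, x^12y^4
Socle dim=6


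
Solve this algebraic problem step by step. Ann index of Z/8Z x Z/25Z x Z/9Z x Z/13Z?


Exponent = lcm of the cyclic orders; pairwise coprime => product.
2^3*5^2*3^2*13^1=8*25*9*13=23400


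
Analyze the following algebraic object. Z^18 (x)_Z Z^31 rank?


rank(M(x)N) = rank(M)*rank(N)
18*31 = 558


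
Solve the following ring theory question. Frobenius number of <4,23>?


gcd(4,23)=1 => F=ab-a-b=4*23-4-23=92-27=65


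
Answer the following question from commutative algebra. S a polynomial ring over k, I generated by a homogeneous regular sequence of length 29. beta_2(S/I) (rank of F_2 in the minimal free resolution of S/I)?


Regular sequence => Koszul complex is the minimal free resolution.
Syz_1 minimally generated by Koszul relations f_i*e_j - f_j*e_i (i<j): mu(Syz_1) = beta_2 = C(m,2) = m(m-1)/2
m=29
29*28/2 = 406


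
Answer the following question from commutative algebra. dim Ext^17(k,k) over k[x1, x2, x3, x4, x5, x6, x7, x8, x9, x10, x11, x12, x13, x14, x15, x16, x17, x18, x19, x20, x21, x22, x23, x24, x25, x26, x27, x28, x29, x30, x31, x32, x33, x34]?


C(n,i)=C(34,17)=2333606220


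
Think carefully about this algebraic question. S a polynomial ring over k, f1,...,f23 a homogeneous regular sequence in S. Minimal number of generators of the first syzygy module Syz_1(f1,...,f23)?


Regular sequence => Koszul complex is the minimal free resolution.
Syz_1 minimally generated by Koszul relations f_i*e_j - f_j*e_i (i<j): mu(Syz_1) = beta_2 = C(m,2) = m(m-1)/2
m=23
23*22/2 = 253


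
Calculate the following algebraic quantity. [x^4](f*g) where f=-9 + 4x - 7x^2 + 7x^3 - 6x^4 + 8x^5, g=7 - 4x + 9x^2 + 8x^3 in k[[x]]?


[x^4] = sum a_i*b_j, i+j=4
  4*8=32
  -7*9=-63
  7*-4=-28
  -6*7=-42
Sum=-101


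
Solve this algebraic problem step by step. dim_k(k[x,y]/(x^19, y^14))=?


Basis: x^i*y^j, i<19, j<14
19*14=266


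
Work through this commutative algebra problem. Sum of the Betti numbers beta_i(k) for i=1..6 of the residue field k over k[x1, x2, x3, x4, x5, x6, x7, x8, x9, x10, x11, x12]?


Koszul resolution: beta_i(k)=C(n,i), n=12
C(12,1)=12, C(12,2)=66, C(12,3)=220, C(12,4)=495, C(12,5)=792, C(12,6)=924
Sum=2509


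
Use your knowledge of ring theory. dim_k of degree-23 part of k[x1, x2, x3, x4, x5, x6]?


C(d+n-1,n-1)=C(28,5)=98280


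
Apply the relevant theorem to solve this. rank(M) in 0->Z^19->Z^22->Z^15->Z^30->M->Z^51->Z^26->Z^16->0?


Alt sum=0:
(-1)^0*19 + (-1)^1*22 + (-1)^2*15 + (-1)^3*30 + (-1)^4*? + (-1)^5*51 + (-1)^6*26 + (-1)^7*16=0
rank(M)=59


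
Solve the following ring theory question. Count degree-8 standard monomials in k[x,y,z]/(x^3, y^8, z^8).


Need i<3, j<8, k<8 with i+j+k=8.
For each i, j ranges over max(0,8-i-7)..min(7,8-i):
  i=0: j in [1,7] -> 7
  i=1: j in [0,7] -> 8
  i=2: j in [0,6] -> 7
H(8) = 7+8+7 = 22


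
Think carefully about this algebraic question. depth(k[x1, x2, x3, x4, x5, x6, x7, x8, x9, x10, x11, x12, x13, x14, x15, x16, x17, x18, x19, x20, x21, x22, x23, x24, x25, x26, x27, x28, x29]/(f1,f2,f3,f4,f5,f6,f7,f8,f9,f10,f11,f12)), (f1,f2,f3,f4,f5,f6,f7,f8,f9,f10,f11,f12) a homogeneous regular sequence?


depth(R)=29
depth(R/I)=29-12=17


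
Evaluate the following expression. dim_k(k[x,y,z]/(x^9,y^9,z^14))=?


Basis: x^iy^jz^k, i<9,j<9,k<14
9*9*14=1134


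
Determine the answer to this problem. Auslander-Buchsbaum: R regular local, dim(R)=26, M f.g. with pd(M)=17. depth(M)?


pd+depth=depth(R)=26
depth=26-17=9


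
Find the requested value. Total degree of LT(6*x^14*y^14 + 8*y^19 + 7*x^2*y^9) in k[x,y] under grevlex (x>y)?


LT: 6*x^14*y^14
deg_x=14, deg_y=14
Total=14+14=28


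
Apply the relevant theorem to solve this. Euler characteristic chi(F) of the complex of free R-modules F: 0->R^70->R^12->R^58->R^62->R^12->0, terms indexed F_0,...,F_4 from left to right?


chi = sum (-1)^i * rank:
(-1)^0*70=70
(-1)^1*12=-12
(-1)^2*58=58
(-1)^3*62=-62
(-1)^4*12=12
chi=66


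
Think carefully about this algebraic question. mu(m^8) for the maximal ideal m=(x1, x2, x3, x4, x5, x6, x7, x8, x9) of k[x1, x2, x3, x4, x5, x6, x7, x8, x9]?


Graded Nakayama: mu(m^d) = dim_k (m^d/m^(d+1)) = #degree-8 monomials in 9 vars
C(n+d-1,d)=C(16,8)=12870


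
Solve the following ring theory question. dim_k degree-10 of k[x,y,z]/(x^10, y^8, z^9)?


Need i<10, j<8, k<9 with i+j+k=10.
For each i, j ranges over max(0,10-i-8)..min(7,10-i):
  i=0: j in [2,7] -> 6
  i=1: j in [1,7] -> 7
  i=2: j in [0,7] -> 8
  i=3: j in [0,7] -> 8
  i=4: j in [0,6] -> 7
  i=5: j in [0,5] -> 6
  i=6: j in [0,4] -> 5
  i=7: j in [0,3] -> 4
  i=8: j in [0,2] -> 3
  i=9: j in [0,1] -> 2
H(10) = 6+7+8+8+7+6+5+4+3+2 = 56


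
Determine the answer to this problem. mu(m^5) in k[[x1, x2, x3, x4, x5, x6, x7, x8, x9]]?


C(n+d-1,d)=C(13,5)=1287


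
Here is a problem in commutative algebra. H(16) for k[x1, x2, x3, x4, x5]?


C(d+n-1,n-1)=C(20,4)=4845


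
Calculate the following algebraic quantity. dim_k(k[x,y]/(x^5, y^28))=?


Basis: x^i*y^j, i<5, j<28
5*28=140


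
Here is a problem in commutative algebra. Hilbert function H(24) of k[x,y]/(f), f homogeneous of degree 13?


H(t)=d for t>=d-1.
d=13, t=24
H(24)=13


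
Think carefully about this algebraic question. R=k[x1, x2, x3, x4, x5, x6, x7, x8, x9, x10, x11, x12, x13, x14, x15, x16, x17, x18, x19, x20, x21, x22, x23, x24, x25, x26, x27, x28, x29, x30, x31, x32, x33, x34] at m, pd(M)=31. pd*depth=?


pd+depth=34
depth=34-31=3
pd*depth=31*3=93


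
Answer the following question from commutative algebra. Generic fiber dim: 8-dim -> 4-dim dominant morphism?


dim(fiber)=dim(X)-dim(Y)=8-4=4


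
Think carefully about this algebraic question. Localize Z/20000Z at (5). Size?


5-primary part: 20000=5^4*32
Size=5^4=625


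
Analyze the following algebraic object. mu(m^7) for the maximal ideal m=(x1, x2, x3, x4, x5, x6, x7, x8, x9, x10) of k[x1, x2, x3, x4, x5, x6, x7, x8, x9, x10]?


Graded Nakayama: mu(m^d) = dim_k (m^d/m^(d+1)) = #degree-7 monomials in 10 vars
C(n+d-1,d)=C(16,7)=11440


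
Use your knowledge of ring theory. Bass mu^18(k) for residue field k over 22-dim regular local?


C(n,i)=C(22,18)=7315


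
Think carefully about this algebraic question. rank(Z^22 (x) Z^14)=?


rank(M(x)N) = rank(M)*rank(N)
22*14 = 308


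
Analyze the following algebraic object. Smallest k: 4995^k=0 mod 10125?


4995^k mod 10125:
k=1: 4995
k=2: 2025
k=3: 0
First zero at k = 3


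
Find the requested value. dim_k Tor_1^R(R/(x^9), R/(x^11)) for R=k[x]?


Tor_1(R/I,R/J)=(I cap J)/IJ=(x^11)/(x^20)
dim=20-11=min(9,11)=9


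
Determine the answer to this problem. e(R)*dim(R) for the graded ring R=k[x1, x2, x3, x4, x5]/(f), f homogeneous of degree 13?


e(R)=deg(f)=13, dim(R)=5-1=4
e*dim=13*4=52


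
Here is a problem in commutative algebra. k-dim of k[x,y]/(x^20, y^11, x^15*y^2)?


k[x,y]/I, I = (x^20, y^11, x^15*y^2)
Rect: 20x11=220. Corner: (20-15)x(11-2)=45.
dim = 220-45 = 175


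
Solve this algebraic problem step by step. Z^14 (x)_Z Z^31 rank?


rank(M(x)N) = rank(M)*rank(N)
14*31 = 434


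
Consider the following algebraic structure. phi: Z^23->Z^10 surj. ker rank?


rank(ker) = 23-10 = 13


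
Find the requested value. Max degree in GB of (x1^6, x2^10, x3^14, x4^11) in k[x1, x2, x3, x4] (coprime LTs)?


Pure powers, coprime LTs => already GB.
Degrees: 6, 10, 14, 11
Max=14


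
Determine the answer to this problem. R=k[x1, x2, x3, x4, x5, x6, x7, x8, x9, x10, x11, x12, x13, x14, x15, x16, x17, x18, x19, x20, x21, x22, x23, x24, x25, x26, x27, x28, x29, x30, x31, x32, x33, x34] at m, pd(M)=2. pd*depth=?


pd+depth=34
depth=34-2=32
pd*depth=2*32=64


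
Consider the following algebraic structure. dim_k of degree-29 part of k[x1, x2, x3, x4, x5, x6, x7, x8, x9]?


C(d+n-1,n-1)=C(37,8)=38608020


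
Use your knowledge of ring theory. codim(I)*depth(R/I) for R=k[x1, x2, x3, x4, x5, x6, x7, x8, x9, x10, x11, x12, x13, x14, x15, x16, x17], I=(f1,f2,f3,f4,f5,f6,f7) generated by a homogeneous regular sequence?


codim=7, depth=dim(R/I)=17-7=10
Product=7*10=70


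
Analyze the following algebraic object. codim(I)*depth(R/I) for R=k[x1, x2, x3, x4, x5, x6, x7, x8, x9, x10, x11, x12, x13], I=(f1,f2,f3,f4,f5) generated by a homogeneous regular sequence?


codim=5, depth=dim(R/I)=13-5=8
Product=5*8=40


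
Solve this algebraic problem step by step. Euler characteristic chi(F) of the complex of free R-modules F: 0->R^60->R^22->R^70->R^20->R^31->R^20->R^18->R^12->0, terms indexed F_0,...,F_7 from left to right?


chi = sum (-1)^i * rank:
(-1)^0*60=60
(-1)^1*22=-22
(-1)^2*70=70
(-1)^3*20=-20
(-1)^4*31=31
(-1)^5*20=-20
(-1)^6*18=18
(-1)^7*12=-12
chi=105


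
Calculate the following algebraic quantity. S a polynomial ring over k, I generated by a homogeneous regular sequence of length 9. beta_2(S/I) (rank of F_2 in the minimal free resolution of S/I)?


Regular sequence => Koszul complex is the minimal free resolution.
Syz_1 minimally generated by Koszul relations f_i*e_j - f_j*e_i (i<j): mu(Syz_1) = beta_2 = C(m,2) = m(m-1)/2
m=9
9*8/2 = 36


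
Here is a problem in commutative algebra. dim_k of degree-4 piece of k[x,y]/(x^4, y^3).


k[x,y], I = (x^4, y^3), d = 4
Need i < 4 and d-i < 3.
Range: 2 <= i <= 3.
H(4) = 2


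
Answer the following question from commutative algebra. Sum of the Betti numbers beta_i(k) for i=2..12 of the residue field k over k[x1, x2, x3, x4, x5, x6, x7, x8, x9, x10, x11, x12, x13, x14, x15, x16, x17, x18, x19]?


Koszul resolution: beta_i(k)=C(n,i), n=19
C(19,2)=171, C(19,3)=969, C(19,4)=3876, C(19,5)=11628, C(19,6)=27132, C(19,7)=50388, C(19,8)=75582, C(19,9)=92378, C(19,10)=92378, C(19,11)=75582, C(19,12)=50388
Sum=480472


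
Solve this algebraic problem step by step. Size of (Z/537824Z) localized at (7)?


7-primary part: 537824=7^5*32
Size=7^5=16807


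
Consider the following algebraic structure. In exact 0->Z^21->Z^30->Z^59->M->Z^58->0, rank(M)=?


Alt sum=0:
(-1)^0*21 + (-1)^1*30 + (-1)^2*59 + (-1)^3*? + (-1)^4*58=0
rank(M)=108


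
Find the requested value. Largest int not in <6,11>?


gcd(6,11)=1 => F=ab-a-b=6*11-6-11=66-17=49


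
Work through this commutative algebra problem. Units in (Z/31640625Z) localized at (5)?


Local ring = Z/390625Z.
phi(390625) = 5^7*(5-1) = 312500


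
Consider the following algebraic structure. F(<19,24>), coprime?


gcd(19,24)=1 => F=ab-a-b=19*24-19-24=456-43=413


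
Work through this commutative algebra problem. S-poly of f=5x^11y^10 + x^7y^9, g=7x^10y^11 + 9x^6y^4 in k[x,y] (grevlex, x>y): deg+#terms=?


LT(f)=5x^11y^10, LT(g)=7x^10y^11
lcm(LM)=x^11y^11
S(f,g) (scaled by 35 to clear denominators) = 7y*f - 5x*g = 7x^7y^10 - 45x^7y^4
2 terms, deg 17.
17+2=19


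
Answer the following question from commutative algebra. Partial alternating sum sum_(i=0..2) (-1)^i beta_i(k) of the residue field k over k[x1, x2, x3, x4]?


Koszul resolution: beta_i(k)=C(n,i), n=4
sum_(i=0..p) (-1)^i C(n,i) = (-1)^p C(n-1,p)
(-1)^2*C(3,2) = (-1)^2*3 = 3


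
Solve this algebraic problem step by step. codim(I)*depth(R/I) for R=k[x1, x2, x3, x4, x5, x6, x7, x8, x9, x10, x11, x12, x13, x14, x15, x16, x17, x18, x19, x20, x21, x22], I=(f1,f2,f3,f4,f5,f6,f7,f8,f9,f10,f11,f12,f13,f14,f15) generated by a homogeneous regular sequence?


codim=15, depth=dim(R/I)=22-15=7
Product=15*7=105


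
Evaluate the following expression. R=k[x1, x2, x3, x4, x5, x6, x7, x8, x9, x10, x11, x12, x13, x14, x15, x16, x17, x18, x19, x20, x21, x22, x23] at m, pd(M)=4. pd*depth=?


pd+depth=23
depth=23-4=19
pd*depth=4*19=76


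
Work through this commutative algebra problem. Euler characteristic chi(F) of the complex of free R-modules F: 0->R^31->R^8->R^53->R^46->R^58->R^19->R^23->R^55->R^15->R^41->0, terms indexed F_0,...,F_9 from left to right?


chi = sum (-1)^i * rank:
(-1)^0*31=31
(-1)^1*8=-8
(-1)^2*53=53
(-1)^3*46=-46
(-1)^4*58=58
(-1)^5*19=-19
(-1)^6*23=23
(-1)^7*55=-55
(-1)^8*15=15
(-1)^9*41=-41
chi=11


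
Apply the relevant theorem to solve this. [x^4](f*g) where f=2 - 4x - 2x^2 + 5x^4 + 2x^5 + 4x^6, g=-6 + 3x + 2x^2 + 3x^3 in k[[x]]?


[x^4] = sum a_i*b_j, i+j=4
  -4*3=-12
  -2*2=-4
  5*-6=-30
Sum=-46


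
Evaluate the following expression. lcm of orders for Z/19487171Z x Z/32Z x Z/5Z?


Exponent = lcm of the cyclic orders; pairwise coprime => product.
11^7*2^5*5^1=19487171*32*5=3117947360


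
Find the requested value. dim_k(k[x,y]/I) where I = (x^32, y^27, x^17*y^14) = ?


k[x,y]/I, I = (x^32, y^27, x^17*y^14)
Rect: 32x27=864. Corner: (32-17)x(27-14)=195.
dim = 864-195 = 669


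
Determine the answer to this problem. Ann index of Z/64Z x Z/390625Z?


Exponent = lcm of the cyclic orders; pairwise coprime => product.
2^6*5^8=64*390625=25000000


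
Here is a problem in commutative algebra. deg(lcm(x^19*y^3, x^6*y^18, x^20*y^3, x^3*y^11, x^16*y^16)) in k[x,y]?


lcm = componentwise max:
x: max(19,6,20,3,16)=20
y: max(3,18,3,11,16)=18
Total=20+18=38


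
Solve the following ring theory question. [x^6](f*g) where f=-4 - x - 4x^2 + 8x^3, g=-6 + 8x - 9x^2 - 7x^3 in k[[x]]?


[x^6] = sum a_i*b_j, i+j=6
  8*-7=-56
Sum=-56


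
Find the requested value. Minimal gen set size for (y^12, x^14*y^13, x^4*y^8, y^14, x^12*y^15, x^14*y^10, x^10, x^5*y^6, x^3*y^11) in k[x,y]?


Remove redundant (divisible by others).
x^14*y^10 redundant.
y^14 redundant.
x^12*y^15 redundant.
x^14*y^13 redundant.
Min: x^10, x^5*y^6, x^4*y^8, x^3*y^11, y^12
Count=5


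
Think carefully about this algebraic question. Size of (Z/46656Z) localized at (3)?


3-primary part: 46656=3^6*64
Size=3^6=729


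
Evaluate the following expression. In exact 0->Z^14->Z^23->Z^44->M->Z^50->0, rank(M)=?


Alt sum=0:
(-1)^0*14 + (-1)^1*23 + (-1)^2*44 + (-1)^3*? + (-1)^4*50=0
rank(M)=85


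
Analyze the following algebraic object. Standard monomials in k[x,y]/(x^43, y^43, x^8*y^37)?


k[x,y]/I, I = (x^43, y^43, x^8*y^37)
Rect: 43x43=1849. Corner: (43-8)x(43-37)=210.
dim = 1849-210 = 1639


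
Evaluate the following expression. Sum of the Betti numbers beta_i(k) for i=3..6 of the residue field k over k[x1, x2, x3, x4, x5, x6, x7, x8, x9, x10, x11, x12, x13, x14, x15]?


Koszul resolution: beta_i(k)=C(n,i), n=15
C(15,3)=455, C(15,4)=1365, C(15,5)=3003, C(15,6)=5005
Sum=9828


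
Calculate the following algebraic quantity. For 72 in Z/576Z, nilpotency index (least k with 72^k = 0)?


72^k mod 576:
k=1: 72
k=2: 0
First zero at k = 2


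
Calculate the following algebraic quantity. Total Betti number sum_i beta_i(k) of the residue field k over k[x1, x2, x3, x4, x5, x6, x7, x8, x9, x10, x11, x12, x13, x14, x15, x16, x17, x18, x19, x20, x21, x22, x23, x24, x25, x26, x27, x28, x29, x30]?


Koszul resolution: beta_i(k)=C(n,i), n=30
sum_i C(30,i) = 2^30 = 1073741824


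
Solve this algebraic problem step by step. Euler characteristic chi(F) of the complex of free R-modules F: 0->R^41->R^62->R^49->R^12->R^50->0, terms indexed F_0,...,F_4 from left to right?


chi = sum (-1)^i * rank:
(-1)^0*41=41
(-1)^1*62=-62
(-1)^2*49=49
(-1)^3*12=-12
(-1)^4*50=50
chi=66


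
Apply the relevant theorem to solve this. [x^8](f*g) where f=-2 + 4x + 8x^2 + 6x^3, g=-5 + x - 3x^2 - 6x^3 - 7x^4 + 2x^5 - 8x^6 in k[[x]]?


[x^8] = sum a_i*b_j, i+j=8
  8*-8=-64
  6*2=12
Sum=-52


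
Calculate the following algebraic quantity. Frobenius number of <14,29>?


gcd(14,29)=1 => F=ab-a-b=14*29-14-29=406-43=363


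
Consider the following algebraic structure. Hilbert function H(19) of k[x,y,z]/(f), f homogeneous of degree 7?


C(21,2)-C(14,2)=210-91=119


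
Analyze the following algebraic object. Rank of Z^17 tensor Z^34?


rank(M(x)N) = rank(M)*rank(N)
17*34 = 578


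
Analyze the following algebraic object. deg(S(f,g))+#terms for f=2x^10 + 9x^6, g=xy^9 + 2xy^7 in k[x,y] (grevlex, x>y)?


LT(f)=2x^10, LT(g)=xy^9
lcm(LM)=x^10y^9
S(f,g) (scaled by 2 to clear denominators) = y^9*f - 2x^9*g = -4x^10y^7 + 9x^6y^9
2 terms, deg 17.
17+2=19


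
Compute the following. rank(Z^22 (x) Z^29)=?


rank(M(x)N) = rank(M)*rank(N)
22*29 = 638


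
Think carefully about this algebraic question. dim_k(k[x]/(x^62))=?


Basis: 1,x,...,x^61
dim=62


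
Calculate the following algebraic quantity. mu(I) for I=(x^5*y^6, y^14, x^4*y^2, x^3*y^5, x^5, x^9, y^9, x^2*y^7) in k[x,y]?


Remove redundant (divisible by others).
x^5*y^6 redundant.
y^14 redundant.
x^9 redundant.
Min: x^5, x^4*y^2, x^3*y^5, x^2*y^7, y^9
Count=5


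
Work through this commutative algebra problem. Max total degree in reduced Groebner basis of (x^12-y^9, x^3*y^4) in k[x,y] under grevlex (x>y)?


LT(f1)=x^12, LT(f2)=x^3y^4, lcm=x^12y^4
S(f1,f2) = y^4*f1 - x^9*f2 = -y^13
Reduced GB = {f1, f2, y^13}; degrees 12, 7, 13
Max = 13


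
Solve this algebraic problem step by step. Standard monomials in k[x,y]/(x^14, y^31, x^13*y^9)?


k[x,y]/I, I = (x^14, y^31, x^13*y^9)
Rect: 14x31=434. Corner: (14-13)x(31-9)=22.
dim = 434-22 = 412


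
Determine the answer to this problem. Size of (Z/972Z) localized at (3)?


3-primary part: 972=3^5*4
Size=3^5=243


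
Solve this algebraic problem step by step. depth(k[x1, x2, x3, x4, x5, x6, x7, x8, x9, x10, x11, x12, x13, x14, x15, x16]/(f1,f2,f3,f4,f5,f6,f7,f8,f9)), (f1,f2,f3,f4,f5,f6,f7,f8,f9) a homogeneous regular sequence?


depth(R)=16
depth(R/I)=16-9=7


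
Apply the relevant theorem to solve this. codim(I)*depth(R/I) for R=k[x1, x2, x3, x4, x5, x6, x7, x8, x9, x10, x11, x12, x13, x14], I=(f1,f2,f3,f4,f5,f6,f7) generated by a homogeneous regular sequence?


codim=7, depth=dim(R/I)=14-7=7
Product=7*7=49


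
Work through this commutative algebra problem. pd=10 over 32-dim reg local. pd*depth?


pd+depth=32
depth=32-10=22
pd*depth=10*22=220


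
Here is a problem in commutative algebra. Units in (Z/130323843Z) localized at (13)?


Local ring = Z/4826809Z.
phi(4826809) = 13^5*(13-1) = 4455516


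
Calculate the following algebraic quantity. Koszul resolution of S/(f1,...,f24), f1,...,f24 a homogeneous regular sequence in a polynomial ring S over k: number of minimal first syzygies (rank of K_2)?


Regular sequence => Koszul complex is the minimal free resolution.
Syz_1 minimally generated by Koszul relations f_i*e_j - f_j*e_i (i<j): mu(Syz_1) = beta_2 = C(m,2) = m(m-1)/2
m=24
24*23/2 = 276


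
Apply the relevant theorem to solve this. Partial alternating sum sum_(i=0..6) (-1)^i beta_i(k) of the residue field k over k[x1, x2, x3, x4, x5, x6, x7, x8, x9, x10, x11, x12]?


Koszul resolution: beta_i(k)=C(n,i), n=12
sum_(i=0..p) (-1)^i C(n,i) = (-1)^p C(n-1,p)
(-1)^6*C(11,6) = (-1)^6*462 = 462


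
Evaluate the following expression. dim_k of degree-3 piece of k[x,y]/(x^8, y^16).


k[x,y], I = (x^8, y^16), d = 3
Need i < 8 and d-i < 16.
Range: 0 <= i <= 3.
H(3) = 4


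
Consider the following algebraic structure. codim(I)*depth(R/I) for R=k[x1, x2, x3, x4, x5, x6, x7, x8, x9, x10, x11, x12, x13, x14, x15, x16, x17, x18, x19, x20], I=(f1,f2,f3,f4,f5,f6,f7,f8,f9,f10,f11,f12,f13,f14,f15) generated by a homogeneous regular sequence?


codim=15, depth=dim(R/I)=20-15=5
Product=15*5=75


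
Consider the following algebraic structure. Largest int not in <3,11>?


gcd(3,11)=1 => F=ab-a-b=3*11-3-11=33-14=19


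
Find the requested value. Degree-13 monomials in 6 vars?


C(d+n-1,n-1)=C(18,5)=8568


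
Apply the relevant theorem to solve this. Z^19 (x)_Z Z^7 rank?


rank(M(x)N) = rank(M)*rank(N)
19*7 = 133


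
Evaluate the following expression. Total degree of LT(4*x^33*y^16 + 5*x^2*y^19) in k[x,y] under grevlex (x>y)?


LT: 4*x^33*y^16
deg_x=33, deg_y=16
Total=33+16=49


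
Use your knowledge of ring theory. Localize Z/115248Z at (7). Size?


7-primary part: 115248=7^4*48
Size=7^4=2401


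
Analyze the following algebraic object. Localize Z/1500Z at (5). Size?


5-primary part: 1500=5^3*12
Size=5^3=125


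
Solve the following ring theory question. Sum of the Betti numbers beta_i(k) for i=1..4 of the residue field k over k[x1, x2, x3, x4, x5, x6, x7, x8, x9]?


Koszul resolution: beta_i(k)=C(n,i), n=9
C(9,1)=9, C(9,2)=36, C(9,3)=84, C(9,4)=126
Sum=255


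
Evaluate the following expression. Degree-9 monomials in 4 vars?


C(d+n-1,n-1)=C(12,3)=220


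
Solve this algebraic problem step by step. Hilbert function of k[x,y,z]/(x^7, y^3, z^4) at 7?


Need i<7, j<3, k<4 with i+j+k=7.
For each i, j ranges over max(0,7-i-3)..min(2,7-i):
  i=0: j in [4,2] -> 0
  i=1: j in [3,2] -> 0
  i=2: j in [2,2] -> 1
  i=3: j in [1,2] -> 2
  i=4: j in [0,2] -> 3
  i=5: j in [0,2] -> 3
  i=6: j in [0,1] -> 2
H(7) = 0+0+1+2+3+3+2 = 11


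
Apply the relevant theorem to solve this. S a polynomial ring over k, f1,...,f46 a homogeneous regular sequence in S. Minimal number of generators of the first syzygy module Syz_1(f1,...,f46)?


Regular sequence => Koszul complex is the minimal free resolution.
Syz_1 minimally generated by Koszul relations f_i*e_j - f_j*e_i (i<j): mu(Syz_1) = beta_2 = C(m,2) = m(m-1)/2
m=46
46*45/2 = 1035


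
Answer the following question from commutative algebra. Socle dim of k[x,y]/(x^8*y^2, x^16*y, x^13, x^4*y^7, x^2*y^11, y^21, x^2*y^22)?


Socle = ann(m) = span of standard monomials u with x*u, y*u in I (staircase corners).
Redundant generators: x^2*y^22, x^16*y
Minimal generators: x^13, x^8*y^2, x^4*y^7, x^2*y^11, y^21
Corners: xy^20, x^3y^10, x^7y^6, x^12y
Socle dim=4


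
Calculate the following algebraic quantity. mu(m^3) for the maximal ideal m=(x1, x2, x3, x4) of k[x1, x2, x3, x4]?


Graded Nakayama: mu(m^d) = dim_k (m^d/m^(d+1)) = #degree-3 monomials in 4 vars
C(n+d-1,d)=C(6,3)=20


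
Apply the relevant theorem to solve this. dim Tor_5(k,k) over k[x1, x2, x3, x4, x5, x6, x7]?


Koszul: C(n,i)=C(7,5)=21


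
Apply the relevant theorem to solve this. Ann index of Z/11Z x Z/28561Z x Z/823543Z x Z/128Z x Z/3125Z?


Exponent = lcm of the cyclic orders; pairwise coprime => product.
11^1*13^4*7^7*2^7*5^5=11*28561*823543*128*3125=103493331141200000


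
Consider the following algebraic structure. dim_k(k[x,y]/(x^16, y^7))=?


Basis: x^i*y^j, i<16, j<7
16*7=112


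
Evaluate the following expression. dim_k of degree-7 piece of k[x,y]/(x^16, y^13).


k[x,y], I = (x^16, y^13), d = 7
Need i < 16 and d-i < 13.
Range: 0 <= i <= 7.
H(7) = 8


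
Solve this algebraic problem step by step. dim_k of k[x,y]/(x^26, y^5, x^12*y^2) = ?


k[x,y]/I, I = (x^26, y^5, x^12*y^2)
Rect: 26x5=130. Corner: (26-12)x(5-2)=42.
dim = 130-42 = 88


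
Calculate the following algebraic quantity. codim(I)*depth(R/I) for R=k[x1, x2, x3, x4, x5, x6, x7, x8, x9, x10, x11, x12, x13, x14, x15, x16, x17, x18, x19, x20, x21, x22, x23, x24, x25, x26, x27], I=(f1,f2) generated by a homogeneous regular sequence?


codim=2, depth=dim(R/I)=27-2=25
Product=2*25=50


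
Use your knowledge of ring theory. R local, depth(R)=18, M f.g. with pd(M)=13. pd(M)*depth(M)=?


pd+depth=18
depth=18-13=5
pd*depth=13*5=65


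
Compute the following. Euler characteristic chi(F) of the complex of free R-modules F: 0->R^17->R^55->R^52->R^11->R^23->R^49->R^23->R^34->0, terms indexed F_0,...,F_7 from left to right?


chi = sum (-1)^i * rank:
(-1)^0*17=17
(-1)^1*55=-55
(-1)^2*52=52
(-1)^3*11=-11
(-1)^4*23=23
(-1)^5*49=-49
(-1)^6*23=23
(-1)^7*34=-34
chi=-34


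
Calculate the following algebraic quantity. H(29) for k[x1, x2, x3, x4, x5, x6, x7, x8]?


C(d+n-1,n-1)=C(36,7)=8347680


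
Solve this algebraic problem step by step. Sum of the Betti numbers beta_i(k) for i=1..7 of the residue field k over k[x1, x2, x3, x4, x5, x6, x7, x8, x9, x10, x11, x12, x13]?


Koszul resolution: beta_i(k)=C(n,i), n=13
C(13,1)=13, C(13,2)=78, C(13,3)=286, C(13,4)=715, C(13,5)=1287, C(13,6)=1716, C(13,7)=1716
Sum=5811


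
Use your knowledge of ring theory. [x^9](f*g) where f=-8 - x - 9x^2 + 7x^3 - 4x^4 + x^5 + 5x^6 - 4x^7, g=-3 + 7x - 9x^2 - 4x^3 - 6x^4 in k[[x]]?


[x^9] = sum a_i*b_j, i+j=9
  1*-6=-6
  5*-4=-20
  -4*-9=36
Sum=10


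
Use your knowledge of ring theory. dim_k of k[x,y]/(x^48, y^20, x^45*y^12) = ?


k[x,y]/I, I = (x^48, y^20, x^45*y^12)
Rect: 48x20=960. Corner: (48-45)x(20-12)=24.
dim = 960-24 = 936


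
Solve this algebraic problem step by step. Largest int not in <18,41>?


gcd(18,41)=1 => F=ab-a-b=18*41-18-41=738-59=679


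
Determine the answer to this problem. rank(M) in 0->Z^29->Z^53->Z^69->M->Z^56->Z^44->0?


Alt sum=0:
(-1)^0*29 + (-1)^1*53 + (-1)^2*69 + (-1)^3*? + (-1)^4*56 + (-1)^5*44=0
rank(M)=57


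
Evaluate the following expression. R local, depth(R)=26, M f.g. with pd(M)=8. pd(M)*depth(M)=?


pd+depth=26
depth=26-8=18
pd*depth=8*18=144


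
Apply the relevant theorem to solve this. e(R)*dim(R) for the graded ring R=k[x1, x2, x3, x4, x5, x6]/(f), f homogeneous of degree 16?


e(R)=deg(f)=16, dim(R)=6-1=5
e*dim=16*5=80


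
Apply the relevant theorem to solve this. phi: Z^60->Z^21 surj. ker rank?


rank(ker) = 60-21 = 39


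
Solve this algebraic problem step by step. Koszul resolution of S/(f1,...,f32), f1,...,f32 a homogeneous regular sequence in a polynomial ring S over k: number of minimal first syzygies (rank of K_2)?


Regular sequence => Koszul complex is the minimal free resolution.
Syz_1 minimally generated by Koszul relations f_i*e_j - f_j*e_i (i<j): mu(Syz_1) = beta_2 = C(m,2) = m(m-1)/2
m=32
32*31/2 = 496


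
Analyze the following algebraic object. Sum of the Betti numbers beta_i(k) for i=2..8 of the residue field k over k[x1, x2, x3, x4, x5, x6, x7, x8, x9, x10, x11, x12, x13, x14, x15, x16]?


Koszul resolution: beta_i(k)=C(n,i), n=16
C(16,2)=120, C(16,3)=560, C(16,4)=1820, C(16,5)=4368, C(16,6)=8008, C(16,7)=11440, C(16,8)=12870
Sum=39186
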